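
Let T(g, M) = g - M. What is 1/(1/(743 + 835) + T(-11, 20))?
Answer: -1578/48917 ≈ -0.032259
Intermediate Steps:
1/(1/(743 + 835) + T(-11, 20)) = 1/(1/(743 + 835) + (-11 - 1*20)) = 1/(1/1578 + (-11 - 20)) = 1/(1/1578 - 31) = 1/(-48917/1578) = -1578/48917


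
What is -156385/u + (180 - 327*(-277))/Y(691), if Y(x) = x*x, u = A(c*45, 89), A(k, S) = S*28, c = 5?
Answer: -74444694757/1189882652 ≈ -62.565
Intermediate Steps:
A(k, S) = 28*S
u = 2492 (u = 28*89 = 2492)
Y(x) = x²
-156385/u + (180 - 327*(-277))/Y(691) = -156385/2492 + (180 - 327*(-277))/(691²) = -156385*1/2492 + (180 + 90579)/477481 = -156385/2492 + 90759*(1/477481) = -156385/2492 + 90759/477481 = -74444694757/1189882652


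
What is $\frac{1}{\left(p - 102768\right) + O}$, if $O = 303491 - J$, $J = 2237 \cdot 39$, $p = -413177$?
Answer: $- \frac{1}{299697} \approx -3.3367 \cdot 10^{-6}$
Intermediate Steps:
$J = 87243$
$O = 216248$ ($O = 303491 - 87243 = 216248$)
$\frac{1}{\left(p - 102768\right) + O} = \frac{1}{\left(-413177 - 102768\right) + 216248} = \frac{1}{-515945 + 216248} = \frac{1}{-299697} = - \frac{1}{299697}$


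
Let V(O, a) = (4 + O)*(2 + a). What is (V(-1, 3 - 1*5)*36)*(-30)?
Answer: 0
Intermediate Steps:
V(O, a) = (2 + a)*(4 + O)
(V(-1, 3 - 1*5)*36)*(-30) = ((8 + 2*(-1) + 4*(3 - 1*5) - (3 - 1*5))*36)*(-30) = ((8 - 2 + 4*(3 - 5) - (3 - 5))*36)*(-30) = ((8 - 2 + 4*(-2) - 1*(-2))*36)*(-30) = ((8 - 2 - 8 + 2)*36)*(-30) = (0*36)*(-30) = 0*(-30) = 0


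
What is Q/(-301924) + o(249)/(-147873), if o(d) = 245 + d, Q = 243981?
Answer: -36227352869/44646407652 ≈ -0.81143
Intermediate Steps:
Q/(-301924) + o(249)/(-147873) = 243981/(-301924) + (245 + 249)/(-147873) = 243981*(-1/301924) + 494*(-1/147873) = -243981/301924 - 494/147873 = -36227352869/44646407652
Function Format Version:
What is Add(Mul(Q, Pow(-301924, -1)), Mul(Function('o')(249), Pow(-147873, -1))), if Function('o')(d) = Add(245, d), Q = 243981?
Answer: Rational(-36227352869, 44646407652) ≈ -0.81143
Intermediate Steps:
Add(Mul(Q, Pow(-301924, -1)), Mul(Function('o')(249), Pow(-147873, -1))) = Add(Mul(243981, Pow(-301924, -1)), Mul(Add(245, 249), Pow(-147873, -1))) = Add(Mul(243981, Rational(-1, 301924)), Mul(494, Rational(-1, 147873))) = Add(Rational(-243981, 301924), Rational(-494, 147873)) = Rational(-36227352869, 44646407652)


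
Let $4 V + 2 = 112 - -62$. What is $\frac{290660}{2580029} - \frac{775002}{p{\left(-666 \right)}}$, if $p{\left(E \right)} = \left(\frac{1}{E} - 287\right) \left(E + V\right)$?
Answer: $- \frac{1297073004959888}{307235243000581} \approx -4.2218$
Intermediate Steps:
$V = 43$ ($V = - \frac{1}{2} + \frac{112 - -62}{4} = - \frac{1}{2} + \frac{112 + 62}{4} = - \frac{1}{2} + \frac{1}{4} \cdot 174 = - \frac{1}{2} + \frac{87}{2} = 43$)
$p{\left(E \right)} = \left(-287 + \frac{1}{E}\right) \left(43 + E\right)$ ($p{\left(E \right)} = \left(\frac{1}{E} - 287\right) \left(E + 43\right) = \left(-287 + \frac{1}{E}\right) \left(43 + E\right)$)
$\frac{290660}{2580029} - \frac{775002}{p{\left(-666 \right)}} = \frac{290660}{2580029} - \frac{775002}{-12340 - -191142 + \frac{43}{-666}} = 290660 \cdot \frac{1}{2580029} - \frac{775002}{-12340 + 191142 + 43 \left(- \frac{1}{666}\right)} = \frac{290660}{2580029} - \frac{775002}{-12340 + 191142 - \frac{43}{666}} = \frac{290660}{2580029} - \frac{775002}{\frac{119082089}{666}} = \frac{290660}{2580029} - \frac{516151332}{119082089} = - \frac{1297073004959888}{307235243000581}$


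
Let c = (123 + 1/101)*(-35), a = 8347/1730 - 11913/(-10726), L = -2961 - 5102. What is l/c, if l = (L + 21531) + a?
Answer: -36491661681/11660234600 ≈ -3.1296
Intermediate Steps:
L = -8063
a = 159161/26815 (a = 8347*(1/1730) - 11913*(-1/10726) = 8347/1730 + 11913/10726 = 159161/26815 ≈ 5.9355)
c = -434840/101 (c = (123 + 1/101)*(-35) = (12424/101)*(-35) = -434840/101 ≈ -4305.3)
l = 361303581/26815 (l = (-8063 + 21531) + 159161/26815 = 13468 + 159161/26815 = 361303581/26815 ≈ 13474.)
l/c = 361303581/(26815*(-434840/101)) = (361303581/26815)*(-101/434840) = -36491661681/11660234600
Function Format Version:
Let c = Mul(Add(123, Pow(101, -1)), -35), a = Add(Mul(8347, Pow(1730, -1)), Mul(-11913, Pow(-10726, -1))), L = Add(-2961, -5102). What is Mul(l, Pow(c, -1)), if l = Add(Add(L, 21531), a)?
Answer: Rational(-36491661681, 11660234600) ≈ -3.1296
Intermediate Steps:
L = -8063
a = Rational(159161, 26815) (a = Add(Mul(8347, Rational(1, 1730)), Mul(-11913, Rational(-1, 10726))) = Add(Rational(8347, 1730), Rational(11913, 10726)) = Rational(159161, 26815) ≈ 5.9355)
c = Rational(-434840, 101) (c = Mul(Add(123, Rational(1, 101)), -35) = Mul(Rational(12424, 101), -35) = Rational(-434840, 101) ≈ -4305.3)
l = Rational(361303581, 26815) (l = Add(Add(-8063, 21531), Rational(159161, 26815)) = Add(13468, Rational(159161, 26815)) = Rational(361303581, 26815) ≈ 13474.)
Mul(l, Pow(c, -1)) = Mul(Rational(361303581, 26815), Pow(Rational(-434840, 101), -1)) = Mul(Rational(361303581, 26815), Rational(-101, 434840)) = Rational(-36491661681, 11660234600)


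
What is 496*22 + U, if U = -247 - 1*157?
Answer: 10508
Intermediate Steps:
U = -404 (U = -247 - 157 = -404)
496*22 + U = 496*22 - 404 = 10912 - 404 = 10508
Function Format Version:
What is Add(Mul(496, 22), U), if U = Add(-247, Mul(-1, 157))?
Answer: 10508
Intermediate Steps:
U = -404 (U = Add(-247, -157) = -404)
Add(Mul(496, 22), U) = Add(Mul(496, 22), -404) = Add(10912, -404) = 10508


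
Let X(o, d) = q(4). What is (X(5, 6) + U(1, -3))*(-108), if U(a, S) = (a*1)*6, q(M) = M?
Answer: -1080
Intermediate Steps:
X(o, d) = 4
U(a, S) = 6*a (U(a, S) = a*6 = 6*a)
(X(5, 6) + U(1, -3))*(-108) = (4 + 6*1)*(-108) = (4 + 6)*(-108) = 10*(-108) = -1080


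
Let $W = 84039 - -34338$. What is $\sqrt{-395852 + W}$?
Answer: $5 i \sqrt{11099} \approx 526.76 i$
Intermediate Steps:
$W = 118377$ ($W = 84039 + 34338 = 118377$)
$\sqrt{-395852 + W} = \sqrt{-395852 + 118377} = \sqrt{-277475} = 5 i \sqrt{11099}$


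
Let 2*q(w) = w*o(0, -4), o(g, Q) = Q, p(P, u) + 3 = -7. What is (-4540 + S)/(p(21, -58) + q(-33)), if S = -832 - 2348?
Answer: -965/7 ≈ -137.86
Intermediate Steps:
p(P, u) = -10 (p(P, u) = -3 - 7 = -10)
S = -3180
q(w) = -2*w (q(w) = (w*(-4))/2 = (-4*w)/2 = -2*w)
(-4540 + S)/(p(21, -58) + q(-33)) = (-4540 - 3180)/(-10 - 2*(-33)) = -7720/(-10 + 66) = -7720/56 = -7720*1/56 = -965/7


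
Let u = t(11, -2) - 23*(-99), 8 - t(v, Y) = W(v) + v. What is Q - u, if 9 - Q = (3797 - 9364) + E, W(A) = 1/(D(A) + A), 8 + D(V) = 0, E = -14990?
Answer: 54877/3 ≈ 18292.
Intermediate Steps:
D(V) = -8 (D(V) = -8 + 0 = -8)
W(A) = 1/(-8 + A)
t(v, Y) = 8 - v - 1/(-8 + v) (t(v, Y) = 8 - (1/(-8 + v) + v) = 8 - (v + 1/(-8 + v)) = 8 + (-v - 1/(-8 + v)) = 8 - v - 1/(-8 + v))
Q = 20566 (Q = 9 - ((3797 - 9364) - 14990) = 9 - (-5567 - 14990) = 9 - 1*(-20557) = 9 + 20557 = 20566)
u = 6821/3 (u = (-1 - (8 - 1*11)**2)/(-8 + 11) - 23*(-99) = (-1 - (8 - 11)**2)/3 + 2277 = (-1 - 1*(-3)**2)/3 + 2277 = (-1 - 1*9)/3 + 2277 = (-1 - 9)/3 + 2277 = (1/3)*(-10) + 2277 = -10/3 + 2277 = 6821/3 ≈ 2273.7)
Q - u = 20566 - 1*6821/3 = 20566 - 6821/3 = 54877/3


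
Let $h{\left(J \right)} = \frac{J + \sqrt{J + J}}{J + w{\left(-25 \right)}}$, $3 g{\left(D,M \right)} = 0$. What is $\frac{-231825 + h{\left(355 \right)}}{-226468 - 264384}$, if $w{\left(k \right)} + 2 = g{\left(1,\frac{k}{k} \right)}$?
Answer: $\frac{40916935}{86635378} - \frac{\sqrt{710}}{173270756} \approx 0.47229$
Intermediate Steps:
$g{\left(D,M \right)} = 0$ ($g{\left(D,M \right)} = \frac{1}{3} \cdot 0 = 0$)
$w{\left(k \right)} = -2$ ($w{\left(k \right)} = -2 + 0 = -2$)
$h{\left(J \right)} = \frac{J + \sqrt{2} \sqrt{J}}{-2 + J}$ ($h{\left(J \right)} = \frac{J + \sqrt{J + J}}{J - 2} = \frac{J + \sqrt{2 J}}{-2 + J} = \frac{J + \sqrt{2} \sqrt{J}}{-2 + J}$)
$\frac{-231825 + h{\left(355 \right)}}{-226468 - 264384} = \frac{-231825 + \frac{355 + \sqrt{2} \sqrt{355}}{-2 + 355}}{-226468 - 264384} = \frac{-231825 + \frac{355 + \sqrt{710}}{353}}{-490852} = \left(-231825 + \frac{355 + \sqrt{710}}{353}\right) \left(- \frac{1}{490852}\right) = \left(-231825 + \left(\frac{355}{353} + \frac{\sqrt{710}}{353}\right)\right) \left(- \frac{1}{490852}\right) = \left(- \frac{81833870}{353} + \frac{\sqrt{710}}{353}\right) \left(- \frac{1}{490852}\right) = \frac{40916935}{86635378} - \frac{\sqrt{710}}{173270756}$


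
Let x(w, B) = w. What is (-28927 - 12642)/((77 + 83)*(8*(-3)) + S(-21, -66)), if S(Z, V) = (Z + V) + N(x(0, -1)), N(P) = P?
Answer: 3779/357 ≈ 10.585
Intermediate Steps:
S(Z, V) = V + Z (S(Z, V) = (Z + V) + 0 = (V + Z) + 0 = V + Z)
(-28927 - 12642)/((77 + 83)*(8*(-3)) + S(-21, -66)) = (-28927 - 12642)/((77 + 83)*(8*(-3)) + (-66 - 21)) = -41569/(160*(-24) - 87) = -41569/(-3840 - 87) = -41569/(-3927) = -41569*(-1/3927) = 3779/357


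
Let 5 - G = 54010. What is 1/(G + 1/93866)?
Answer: -93866/5069233329 ≈ -1.8517e-5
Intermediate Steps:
G = -54005 (G = 5 - 1*54010 = 5 - 54010 = -54005)
1/(G + 1/93866) = 1/(-54005 + 1/93866) = 1/(-5069233329/93866) = -93866/5069233329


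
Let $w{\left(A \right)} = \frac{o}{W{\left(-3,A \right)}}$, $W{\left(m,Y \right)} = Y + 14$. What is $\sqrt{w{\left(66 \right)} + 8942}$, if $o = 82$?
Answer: $\frac{\sqrt{3577210}}{20} \approx 94.568$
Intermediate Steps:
$W{\left(m,Y \right)} = 14 + Y$
$w{\left(A \right)} = \frac{82}{14 + A}$
$\sqrt{w{\left(66 \right)} + 8942} = \sqrt{\frac{82}{14 + 66} + 8942} = \sqrt{\frac{82}{80} + 8942} = \sqrt{82 \cdot \frac{1}{80} + 8942} = \sqrt{\frac{41}{40} + 8942} = \sqrt{\frac{357721}{40}} = \frac{\sqrt{3577210}}{20}$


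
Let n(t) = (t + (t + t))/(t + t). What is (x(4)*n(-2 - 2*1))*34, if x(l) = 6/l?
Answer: 153/2 ≈ 76.500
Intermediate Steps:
n(t) = 3/2 (n(t) = (t + 2*t)/((2*t)) = (3*t)*(1/(2*t)) = 3/2)
(x(4)*n(-2 - 2*1))*34 = ((6/4)*(3/2))*34 = ((6*(1/4))*(3/2))*34 = ((3/2)*(3/2))*34 = (9/4)*34 = 153/2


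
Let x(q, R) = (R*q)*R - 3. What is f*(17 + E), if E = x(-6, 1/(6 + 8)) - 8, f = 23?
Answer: 13455/98 ≈ 137.30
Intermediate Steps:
x(q, R) = -3 + q*R**2 (x(q, R) = q*R**2 - 3 = -3 + q*R**2)
E = -1081/98 (E = (-3 - 6/(6 + 8)**2) - 8 = (-3 - 6*(1/14)**2) - 8 = (-3 - 6*1/196) - 8 = (-3 - 3/98) - 8 = -297/98 - 8 = -1081/98 ≈ -11.031)
f*(17 + E) = 23*(17 - 1081/98) = 23*(585/98) = 13455/98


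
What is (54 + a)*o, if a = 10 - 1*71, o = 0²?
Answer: 0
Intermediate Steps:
o = 0
a = -61 (a = 10 - 71 = -61)
(54 + a)*o = (54 - 61)*0 = -7*0 = 0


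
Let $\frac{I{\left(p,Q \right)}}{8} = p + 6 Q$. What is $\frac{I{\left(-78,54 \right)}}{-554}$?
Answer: $- \frac{984}{277} \approx -3.5523$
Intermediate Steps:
$I{\left(p,Q \right)} = 8 p + 48 Q$ ($I{\left(p,Q \right)} = 8 \left(p + 6 Q\right) = 8 p + 48 Q$)
$\frac{I{\left(-78,54 \right)}}{-554} = \frac{8 \left(-78\right) + 48 \cdot 54}{-554} = \left(-624 + 2592\right) \left(- \frac{1}{554}\right) = 1968 \left(- \frac{1}{554}\right) = - \frac{984}{277}$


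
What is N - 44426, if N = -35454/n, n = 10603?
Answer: -471084332/10603 ≈ -44429.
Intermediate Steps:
N = -35454/10603 ≈ -3.3438
N - 44426 = -35454/10603 - 44426 = -471084332/10603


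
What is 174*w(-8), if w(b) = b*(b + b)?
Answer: 22272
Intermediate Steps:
w(b) = 2*b² (w(b) = b*(2*b) = 2*b²)
174*w(-8) = 174*(2*(-8)²) = 174*(2*64) = 174*128 = 22272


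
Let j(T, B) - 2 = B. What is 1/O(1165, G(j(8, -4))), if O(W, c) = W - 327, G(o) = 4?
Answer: 1/838 ≈ 0.0011933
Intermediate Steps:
j(T, B) = 2 + B
O(W, c) = -327 + W
1/O(1165, G(j(8, -4))) = 1/(-327 + 1165) = 1/838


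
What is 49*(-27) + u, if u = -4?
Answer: -1327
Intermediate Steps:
49*(-27) + u = 49*(-27) - 4 = -1323 - 4 = -1327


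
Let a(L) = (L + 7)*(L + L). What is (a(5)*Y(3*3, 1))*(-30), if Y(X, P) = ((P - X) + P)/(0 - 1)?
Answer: -25200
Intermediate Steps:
Y(X, P) = X - 2*P (Y(X, P) = (-X + 2*P)/(-1) = (-X + 2*P)*(-1) = X - 2*P)
a(L) = 2*L*(7 + L) (a(L) = (7 + L)*(2*L) = 2*L*(7 + L))
(a(5)*Y(3*3, 1))*(-30) = ((2*5*(7 + 5))*(3*3 - 2*1))*(-30) = ((2*5*12)*(9 - 2))*(-30) = (120*7)*(-30) = 840*(-30) = -25200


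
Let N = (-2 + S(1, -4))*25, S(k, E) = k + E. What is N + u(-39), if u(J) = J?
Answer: -164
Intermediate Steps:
S(k, E) = E + k
N = -125 (N = (-2 + (-4 + 1))*25 = (-2 - 3)*25 = -5*25 = -125)
N + u(-39) = -125 - 39 = -164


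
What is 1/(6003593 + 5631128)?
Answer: 1/11634721 ≈ 8.5950e-8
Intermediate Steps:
1/(6003593 + 5631128) = 1/11634721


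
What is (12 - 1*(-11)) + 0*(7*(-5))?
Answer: 23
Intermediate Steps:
(12 - 1*(-11)) + 0*(7*(-5)) = (12 + 11) + 0*(-35) = 23 + 0 = 23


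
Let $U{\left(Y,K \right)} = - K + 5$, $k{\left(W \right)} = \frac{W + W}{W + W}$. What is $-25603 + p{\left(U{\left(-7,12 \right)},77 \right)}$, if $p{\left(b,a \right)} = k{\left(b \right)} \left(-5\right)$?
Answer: $-25608$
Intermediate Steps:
$k{\left(W \right)} = 1$ ($k{\left(W \right)} = \frac{2 W}{2 W} = 2 W \frac{1}{2 W} = 1$)
$U{\left(Y,K \right)} = 5 - K$
$p{\left(b,a \right)} = -5$ ($p{\left(b,a \right)} = 1 \left(-5\right) = -5$)
$-25603 + p{\left(U{\left(-7,12 \right)},77 \right)} = -25603 - 5 = -25608$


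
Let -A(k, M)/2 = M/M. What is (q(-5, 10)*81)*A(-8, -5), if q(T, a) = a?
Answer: -1620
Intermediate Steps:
A(k, M) = -2 (A(k, M) = -2*M/M = -2*1 = -2)
(q(-5, 10)*81)*A(-8, -5) = (10*81)*(-2) = 810*(-2) = -1620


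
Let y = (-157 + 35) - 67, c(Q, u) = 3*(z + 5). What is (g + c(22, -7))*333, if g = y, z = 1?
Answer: -56943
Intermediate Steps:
c(Q, u) = 18 (c(Q, u) = 3*(1 + 5) = 3*6 = 18)
y = -189 (y = -122 - 67 = -189)
g = -189
(g + c(22, -7))*333 = (-189 + 18)*333 = -171*333 = -56943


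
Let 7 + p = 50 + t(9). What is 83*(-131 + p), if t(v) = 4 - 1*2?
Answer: -7138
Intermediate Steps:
t(v) = 2 (t(v) = 4 - 2 = 2)
p = 45 (p = -7 + (50 + 2) = -7 + 52 = 45)
83*(-131 + p) = 83*(-131 + 45) = 83*(-86) = -7138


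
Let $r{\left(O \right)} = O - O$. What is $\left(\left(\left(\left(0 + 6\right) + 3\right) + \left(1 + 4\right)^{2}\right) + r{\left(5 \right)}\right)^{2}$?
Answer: $1156$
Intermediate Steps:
$r{\left(O \right)} = 0$
$\left(\left(\left(\left(0 + 6\right) + 3\right) + \left(1 + 4\right)^{2}\right) + r{\left(5 \right)}\right)^{2} = \left(\left(\left(\left(0 + 6\right) + 3\right) + \left(1 + 4\right)^{2}\right) + 0\right)^{2} = \left(\left(\left(6 + 3\right) + 5^{2}\right) + 0\right)^{2} = \left(\left(9 + 25\right) + 0\right)^{2} = \left(34 + 0\right)^{2} = 34^{2} = 1156$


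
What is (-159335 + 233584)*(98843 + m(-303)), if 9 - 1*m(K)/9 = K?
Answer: 7547485099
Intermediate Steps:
m(K) = 81 - 9*K
(-159335 + 233584)*(98843 + m(-303)) = (-159335 + 233584)*(98843 + (81 - 9*(-303))) = 74249*(98843 + (81 + 2727)) = 74249*(98843 + 2808) = 74249*101651 = 7547485099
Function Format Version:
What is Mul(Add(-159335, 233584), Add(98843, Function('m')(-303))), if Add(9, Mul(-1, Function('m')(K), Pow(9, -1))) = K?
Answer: 7547485099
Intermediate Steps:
Function('m')(K) = Add(81, Mul(-9, K))
Mul(Add(-159335, 233584), Add(98843, Function('m')(-303))) = Mul(Add(-159335, 233584), Add(98843, Add(81, Mul(-9, -303)))) = Mul(74249, Add(98843, Add(81, 2727))) = Mul(74249, Add(98843, 2808)) = Mul(74249, 101651) = 7547485099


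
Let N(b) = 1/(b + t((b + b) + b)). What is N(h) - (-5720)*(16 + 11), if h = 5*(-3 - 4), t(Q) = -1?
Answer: 5559839/36 ≈ 1.5444e+5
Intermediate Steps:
h = -35 (h = 5*(-7) = -35)
N(b) = 1/(-1 + b) (N(b) = 1/(b - 1) = 1/(-1 + b))
N(h) - (-5720)*(16 + 11) = 1/(-1 - 35) - (-5720)*(16 + 11) = 1/(-36) - (-5720)*27 = -1/36 - 572*(-270) = -1/36 + 154440 = 5559839/36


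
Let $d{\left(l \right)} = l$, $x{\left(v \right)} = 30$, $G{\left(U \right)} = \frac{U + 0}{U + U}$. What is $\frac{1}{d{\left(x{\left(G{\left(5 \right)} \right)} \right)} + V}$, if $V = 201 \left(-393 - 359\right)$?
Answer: $- \frac{1}{151122} \approx -6.6172 \cdot 10^{-6}$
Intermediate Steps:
$G{\left(U \right)} = \frac{1}{2}$ ($G{\left(U \right)} = \frac{U}{2 U} = U \frac{1}{2 U} = \frac{1}{2}$)
$V = -151152$ ($V = 201 \left(-752\right) = -151152$)
$\frac{1}{d{\left(x{\left(G{\left(5 \right)} \right)} \right)} + V} = \frac{1}{30 - 151152} = \frac{1}{-151122} = - \frac{1}{151122}$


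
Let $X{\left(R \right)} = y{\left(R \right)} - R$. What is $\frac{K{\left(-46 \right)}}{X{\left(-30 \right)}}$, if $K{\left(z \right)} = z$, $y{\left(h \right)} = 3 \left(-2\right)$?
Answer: $- \frac{23}{12} \approx -1.9167$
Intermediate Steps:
$y{\left(h \right)} = -6$
$X{\left(R \right)} = -6 - R$
$\frac{K{\left(-46 \right)}}{X{\left(-30 \right)}} = - \frac{46}{-6 - -30} = - \frac{46}{-6 + 30} = - \frac{46}{24} = \left(-46\right) \frac{1}{24} = - \frac{23}{12}$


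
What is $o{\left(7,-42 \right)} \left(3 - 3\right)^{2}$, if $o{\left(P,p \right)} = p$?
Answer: $0$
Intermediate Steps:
$o{\left(7,-42 \right)} \left(3 - 3\right)^{2} = - 42 \left(3 - 3\right)^{2} = - 42 \cdot 0^{2} = \left(-42\right) 0 = 0$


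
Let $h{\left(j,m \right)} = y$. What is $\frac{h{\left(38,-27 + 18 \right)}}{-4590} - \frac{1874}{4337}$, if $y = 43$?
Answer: $- \frac{8788151}{19906830} \approx -0.44146$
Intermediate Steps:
$h{\left(j,m \right)} = 43$
$\frac{h{\left(38,-27 + 18 \right)}}{-4590} - \frac{1874}{4337} = \frac{43}{-4590} - \frac{1874}{4337} = 43 \left(- \frac{1}{4590}\right) - \frac{1874}{4337} = - \frac{43}{4590} - \frac{1874}{4337} = - \frac{8788151}{19906830}$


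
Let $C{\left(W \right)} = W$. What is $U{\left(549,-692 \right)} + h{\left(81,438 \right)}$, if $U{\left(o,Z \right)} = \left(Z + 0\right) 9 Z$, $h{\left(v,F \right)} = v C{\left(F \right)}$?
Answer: $4345254$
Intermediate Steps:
$h{\left(v,F \right)} = F v$ ($h{\left(v,F \right)} = v F = F v$)
$U{\left(o,Z \right)} = 9 Z^{2}$ ($U{\left(o,Z \right)} = Z 9 Z = 9 Z Z = 9 Z^{2}$)
$U{\left(549,-692 \right)} + h{\left(81,438 \right)} = 9 \left(-692\right)^{2} + 438 \cdot 81 = 9 \cdot 478864 + 35478 = 4309776 + 35478 = 4345254$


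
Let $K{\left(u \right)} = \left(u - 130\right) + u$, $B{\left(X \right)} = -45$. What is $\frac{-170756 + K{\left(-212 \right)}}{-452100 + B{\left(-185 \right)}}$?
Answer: $\frac{34262}{90429} \approx 0.37888$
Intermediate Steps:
$K{\left(u \right)} = -130 + 2 u$ ($K{\left(u \right)} = \left(-130 + u\right) + u = -130 + 2 u$)
$\frac{-170756 + K{\left(-212 \right)}}{-452100 + B{\left(-185 \right)}} = \frac{-170756 + \left(-130 + 2 \left(-212\right)\right)}{-452100 - 45} = \frac{-170756 - 554}{-452145} = \left(-170756 - 554\right) \left(- \frac{1}{452145}\right) = \left(-171310\right) \left(- \frac{1}{452145}\right) = \frac{34262}{90429}$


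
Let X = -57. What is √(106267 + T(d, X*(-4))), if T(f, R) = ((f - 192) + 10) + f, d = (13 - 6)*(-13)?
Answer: 123*√7 ≈ 325.43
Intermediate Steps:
d = -91 (d = 7*(-13) = -91)
T(f, R) = -182 + 2*f (T(f, R) = ((-192 + f) + 10) + f = (-182 + f) + f = -182 + 2*f)
√(106267 + T(d, X*(-4))) = √(106267 + (-182 + 2*(-91))) = √(106267 + (-182 - 182)) = √(106267 - 364) = √105903 = 123*√7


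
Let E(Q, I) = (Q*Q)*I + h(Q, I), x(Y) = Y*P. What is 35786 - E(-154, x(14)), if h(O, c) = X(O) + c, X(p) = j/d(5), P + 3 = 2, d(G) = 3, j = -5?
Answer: 1103477/3 ≈ 3.6783e+5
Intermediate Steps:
P = -1 (P = -3 + 2 = -1)
X(p) = -5/3
h(O, c) = -5/3 + c
x(Y) = -Y (x(Y) = Y*(-1) = -Y)
E(Q, I) = -5/3 + I + I*Q² (E(Q, I) = (Q*Q)*I + (-5/3 + I) = Q²*I + (-5/3 + I) = I*Q² + (-5/3 + I) = -5/3 + I + I*Q²)
35786 - E(-154, x(14)) = 35786 - (-5/3 - 1*14 - 1*14*(-154)²) = 35786 - (-5/3 - 14 - 14*23716) = 35786 - (-5/3 - 14 - 332024) = 35786 - 1*(-996119/3) = 35786 + 996119/3 = 1103477/3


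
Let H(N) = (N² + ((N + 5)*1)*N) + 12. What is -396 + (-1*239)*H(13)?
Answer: -99581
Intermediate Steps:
H(N) = 12 + N² + N*(5 + N) (H(N) = (N² + ((5 + N)*1)*N) + 12 = (N² + (5 + N)*N) + 12 = (N² + N*(5 + N)) + 12 = 12 + N² + N*(5 + N))
-396 + (-1*239)*H(13) = -396 + (-1*239)*(12 + 2*13² + 5*13) = -396 - 239*(12 + 2*169 + 65) = -396 - 239*(12 + 338 + 65) = -396 - 239*415 = -396 - 99185 = -99581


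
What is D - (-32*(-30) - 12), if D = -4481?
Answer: -5429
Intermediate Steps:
D - (-32*(-30) - 12) = -4481 - (-32*(-30) - 12) = -4481 - (960 - 12) = -4481 - 1*948 = -4481 - 948 = -5429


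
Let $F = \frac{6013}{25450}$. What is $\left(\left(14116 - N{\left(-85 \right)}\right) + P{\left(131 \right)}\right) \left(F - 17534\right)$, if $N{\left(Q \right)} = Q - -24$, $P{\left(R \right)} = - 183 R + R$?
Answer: $\frac{862570876771}{5090} \approx 1.6946 \cdot 10^{8}$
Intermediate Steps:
$P{\left(R \right)} = - 182 R$
$N{\left(Q \right)} = 24 + Q$ ($N{\left(Q \right)} = Q + 24 = 24 + Q$)
$F = \frac{6013}{25450}$ ($F = 6013 \cdot \frac{1}{25450} = \frac{6013}{25450} \approx 0.23627$)
$\left(\left(14116 - N{\left(-85 \right)}\right) + P{\left(131 \right)}\right) \left(F - 17534\right) = \left(\left(14116 - \left(24 - 85\right)\right) - 23842\right) \left(\frac{6013}{25450} - 17534\right) = \left(\left(14116 - -61\right) - 23842\right) \left(- \frac{446234287}{25450}\right) = \left(\left(14116 + 61\right) - 23842\right) \left(- \frac{446234287}{25450}\right) = \left(14177 - 23842\right) \left(- \frac{446234287}{25450}\right) = \left(-9665\right) \left(- \frac{446234287}{25450}\right) = \frac{862570876771}{5090}$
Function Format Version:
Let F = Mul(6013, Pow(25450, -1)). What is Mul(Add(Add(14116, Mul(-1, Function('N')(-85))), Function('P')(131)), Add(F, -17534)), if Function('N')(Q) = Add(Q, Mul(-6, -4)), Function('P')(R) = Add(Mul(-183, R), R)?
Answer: Rational(862570876771, 5090) ≈ 1.6946e+8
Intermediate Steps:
Function('P')(R) = Mul(-182, R)
Function('N')(Q) = Add(24, Q) (Function('N')(Q) = Add(Q, 24) = Add(24, Q))
F = Rational(6013, 25450) (F = Mul(6013, Rational(1, 25450)) = Rational(6013, 25450) ≈ 0.23627)
Mul(Add(Add(14116, Mul(-1, Function('N')(-85))), Function('P')(131)), Add(F, -17534)) = Mul(Add(Add(14116, Mul(-1, Add(24, -85))), Mul(-182, 131)), Add(Rational(6013, 25450), -17534)) = Mul(Add(Add(14116, Mul(-1, -61)), -23842), Rational(-446234287, 25450)) = Mul(Add(Add(14116, 61), -23842), Rational(-446234287, 25450)) = Mul(Add(14177, -23842), Rational(-446234287, 25450)) = Mul(-9665, Rational(-446234287, 25450)) = Rational(862570876771, 5090)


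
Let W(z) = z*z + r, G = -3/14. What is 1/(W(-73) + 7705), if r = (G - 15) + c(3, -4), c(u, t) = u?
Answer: 14/182305 ≈ 7.6794e-5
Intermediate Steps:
G = -3/14 (G = -3*1/14 = -3/14 ≈ -0.21429)
r = -171/14 (r = (-3/14 - 15) + 3 = -213/14 + 3 = -171/14 ≈ -12.214)
W(z) = -171/14 + z² (W(z) = z*z - 171/14 = z² - 171/14 = -171/14 + z²)
1/(W(-73) + 7705) = 1/((-171/14 + (-73)²) + 7705) = 1/((-171/14 + 5329) + 7705) = 1/(74435/14 + 7705) = 1/(182305/14) = 14/182305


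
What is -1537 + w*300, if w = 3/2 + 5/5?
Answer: -787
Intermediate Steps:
w = 5/2 (w = 3*(½) + 5*(⅕) = 3/2 + 1 = 5/2 ≈ 2.5000)
-1537 + w*300 = -1537 + (5/2)*300 = -1537 + 750 = -787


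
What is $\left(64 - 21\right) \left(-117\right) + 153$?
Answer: $-4878$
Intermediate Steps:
$\left(64 - 21\right) \left(-117\right) + 153 = 43 \left(-117\right) + 153 = -5031 + 153 = -4878$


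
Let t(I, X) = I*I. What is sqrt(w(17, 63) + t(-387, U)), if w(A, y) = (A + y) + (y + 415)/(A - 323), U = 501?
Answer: sqrt(389753186)/51 ≈ 387.10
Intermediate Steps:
w(A, y) = A + y + (415 + y)/(-323 + A) (w(A, y) = (A + y) + (415 + y)/(-323 + A) = A + y + (415 + y)/(-323 + A))
t(I, X) = I**2
sqrt(w(17, 63) + t(-387, U)) = sqrt((415 + 17**2 - 323*17 - 322*63 + 17*63)/(-323 + 17) + (-387)**2) = sqrt((415 + 289 - 5491 - 20286 + 1071)/(-306) + 149769) = sqrt(-1/306*(-24002) + 149769) = sqrt(12001/153 + 149769) = sqrt(22926658/153) = sqrt(389753186)/51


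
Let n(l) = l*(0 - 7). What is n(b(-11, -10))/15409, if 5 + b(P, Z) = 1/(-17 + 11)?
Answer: 217/92454 ≈ 0.0023471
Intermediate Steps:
b(P, Z) = -31/6 (b(P, Z) = -5 + 1/(-17 + 11) = -5 + 1/(-6) = -5 - ⅙ = -31/6)
n(l) = -7*l (n(l) = l*(-7) = -7*l)
n(b(-11, -10))/15409 = -7*(-31/6)/15409 = (217/6)*(1/15409) = 217/92454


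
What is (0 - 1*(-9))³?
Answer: 729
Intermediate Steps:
(0 - 1*(-9))³ = (0 + 9)³ = 9³ = 729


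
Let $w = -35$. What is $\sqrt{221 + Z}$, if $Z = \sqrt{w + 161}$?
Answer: $\sqrt{221 + 3 \sqrt{14}} \approx 15.239$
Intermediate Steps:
$Z = 3 \sqrt{14}$ ($Z = \sqrt{-35 + 161} = \sqrt{126} = 3 \sqrt{14} \approx 11.225$)
$\sqrt{221 + Z} = \sqrt{221 + 3 \sqrt{14}}$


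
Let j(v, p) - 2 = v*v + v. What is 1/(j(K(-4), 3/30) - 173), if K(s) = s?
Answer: -1/159 ≈ -0.0062893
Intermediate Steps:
j(v, p) = 2 + v + v**2 (j(v, p) = 2 + (v*v + v) = 2 + (v**2 + v) = 2 + (v + v**2) = 2 + v + v**2)
1/(j(K(-4), 3/30) - 173) = 1/((2 - 4 + (-4)**2) - 173) = 1/((2 - 4 + 16) - 173) = 1/(14 - 173) = 1/(-159) = -1/159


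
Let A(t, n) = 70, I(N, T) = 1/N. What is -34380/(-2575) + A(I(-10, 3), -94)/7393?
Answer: 50870318/3807395 ≈ 13.361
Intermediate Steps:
-34380/(-2575) + A(I(-10, 3), -94)/7393 = -34380/(-2575) + 70/7393 = -34380*(-1/2575) + 70*(1/7393) = 6876/515 + 70/7393 = 50870318/3807395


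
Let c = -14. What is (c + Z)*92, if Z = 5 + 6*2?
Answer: 276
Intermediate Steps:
Z = 17 (Z = 5 + 12 = 17)
(c + Z)*92 = (-14 + 17)*92 = 3*92 = 276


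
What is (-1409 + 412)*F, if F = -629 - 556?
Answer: 1181445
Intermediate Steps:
F = -1185
(-1409 + 412)*F = (-1409 + 412)*(-1185) = -997*(-1185) = 1181445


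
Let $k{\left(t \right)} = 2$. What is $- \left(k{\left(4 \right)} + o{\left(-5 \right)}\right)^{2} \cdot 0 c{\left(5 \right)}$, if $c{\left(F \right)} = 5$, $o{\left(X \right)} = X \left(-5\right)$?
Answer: $0$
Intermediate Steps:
$o{\left(X \right)} = - 5 X$
$- \left(k{\left(4 \right)} + o{\left(-5 \right)}\right)^{2} \cdot 0 c{\left(5 \right)} = - \left(2 - -25\right)^{2} \cdot 0 \cdot 5 = - \left(2 + 25\right)^{2} \cdot 0 \cdot 5 = - 27^{2} \cdot 0 \cdot 5 = \left(-1\right) 729 \cdot 0 \cdot 5 = \left(-729\right) 0 \cdot 5 = 0 \cdot 5 = 0$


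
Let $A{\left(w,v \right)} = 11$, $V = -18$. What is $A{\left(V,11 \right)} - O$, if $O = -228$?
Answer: $239$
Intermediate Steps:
$A{\left(V,11 \right)} - O = 11 - -228 = 11 + 228 = 239$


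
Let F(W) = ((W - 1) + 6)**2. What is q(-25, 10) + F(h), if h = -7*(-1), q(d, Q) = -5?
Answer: 139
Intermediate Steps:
h = 7
F(W) = (5 + W)**2 (F(W) = ((-1 + W) + 6)**2 = (5 + W)**2)
q(-25, 10) + F(h) = -5 + (5 + 7)**2 = -5 + 12**2 = -5 + 144 = 139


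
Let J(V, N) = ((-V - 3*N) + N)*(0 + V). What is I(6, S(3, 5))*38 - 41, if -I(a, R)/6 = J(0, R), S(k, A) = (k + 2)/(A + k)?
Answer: -41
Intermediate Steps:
S(k, A) = (2 + k)/(A + k)
J(V, N) = V*(-V - 2*N) (J(V, N) = (-V - 2*N)*V = V*(-V - 2*N))
I(a, R) = 0 (I(a, R) = -(-6)*0*(0 + 2*R) = -(-6)*0*2*R = -6*0 = 0)
I(6, S(3, 5))*38 - 41 = 0*38 - 41 = 0 - 41 = -41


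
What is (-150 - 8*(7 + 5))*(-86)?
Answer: 21156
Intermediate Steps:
(-150 - 8*(7 + 5))*(-86) = (-150 - 8*12)*(-86) = (-150 - 96)*(-86) = -246*(-86) = 21156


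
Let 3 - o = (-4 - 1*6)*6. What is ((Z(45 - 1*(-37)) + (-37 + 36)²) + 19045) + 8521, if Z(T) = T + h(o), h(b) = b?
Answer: 27712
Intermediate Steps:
o = 63 (o = 3 - (-4 - 1*6)*6 = 3 - (-4 - 6)*6 = 3 - (-10)*6 = 3 - 1*(-60) = 3 + 60 = 63)
Z(T) = 63 + T (Z(T) = T + 63 = 63 + T)
((Z(45 - 1*(-37)) + (-37 + 36)²) + 19045) + 8521 = (((63 + (45 - 1*(-37))) + (-37 + 36)²) + 19045) + 8521 = (((63 + (45 + 37)) + (-1)²) + 19045) + 8521 = (((63 + 82) + 1) + 19045) + 8521 = ((145 + 1) + 19045) + 8521 = (146 + 19045) + 8521 = 19191 + 8521 = 27712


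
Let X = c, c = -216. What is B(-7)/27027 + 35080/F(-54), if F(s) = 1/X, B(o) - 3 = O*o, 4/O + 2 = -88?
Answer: -9215601595051/1216215 ≈ -7.5773e+6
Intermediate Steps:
O = -2/45 (O = 4/(-2 - 88) = 4/(-90) = 4*(-1/90) = -2/45 ≈ -0.044444)
X = -216
B(o) = 3 - 2*o/45
F(s) = -1/216 (F(s) = 1/(-216) = -1/216)
B(-7)/27027 + 35080/F(-54) = (3 - 2/45*(-7))/27027 + 35080/(-1/216) = (3 + 14/45)*(1/27027) + 35080*(-216) = (149/45)*(1/27027) - 7577280 = 149/1216215 - 7577280 = -9215601595051/1216215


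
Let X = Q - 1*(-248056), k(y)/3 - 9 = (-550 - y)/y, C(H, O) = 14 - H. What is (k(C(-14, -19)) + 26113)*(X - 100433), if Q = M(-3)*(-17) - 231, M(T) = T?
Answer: 53830407199/14 ≈ 3.8450e+9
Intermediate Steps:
k(y) = 27 + 3*(-550 - y)/y (k(y) = 27 + 3*((-550 - y)/y) = 27 + 3*(-550 - y)/y)
Q = -180 (Q = -3*(-17) - 231 = 51 - 231 = -180)
X = 247876 (X = -180 - 1*(-248056) = -180 + 248056 = 247876)
(k(C(-14, -19)) + 26113)*(X - 100433) = ((24 - 1650/(14 - 1*(-14))) + 26113)*(247876 - 100433) = ((24 - 1650/(14 + 14)) + 26113)*147443 = ((24 - 1650/28) + 26113)*147443 = ((24 - 1650*1/28) + 26113)*147443 = ((24 - 825/14) + 26113)*147443 = (-489/14 + 26113)*147443 = (365093/14)*147443 = 53830407199/14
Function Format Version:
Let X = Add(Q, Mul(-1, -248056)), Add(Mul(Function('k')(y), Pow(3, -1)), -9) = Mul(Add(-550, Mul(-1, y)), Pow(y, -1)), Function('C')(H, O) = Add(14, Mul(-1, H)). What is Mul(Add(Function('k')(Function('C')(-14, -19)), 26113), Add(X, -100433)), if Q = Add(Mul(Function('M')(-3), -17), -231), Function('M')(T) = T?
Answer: Rational(53830407199, 14) ≈ 3.8450e+9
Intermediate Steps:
Function('k')(y) = Add(27, Mul(3, Pow(y, -1), Add(-550, Mul(-1, y)))) (Function('k')(y) = Add(27, Mul(3, Mul(Add(-550, Mul(-1, y)), Pow(y, -1)))) = Add(27, Mul(3, Mul(Pow(y, -1), Add(-550, Mul(-1, y))))) = Add(27, Mul(3, Pow(y, -1), Add(-550, Mul(-1, y)))))
Q = -180 (Q = Add(Mul(-3, -17), -231) = Add(51, -231) = -180)
X = 247876 (X = Add(-180, Mul(-1, -248056)) = Add(-180, 248056) = 247876)
Mul(Add(Function('k')(Function('C')(-14, -19)), 26113), Add(X, -100433)) = Mul(Add(Add(24, Mul(-1650, Pow(Add(14, Mul(-1, -14)), -1))), 26113), Add(247876, -100433)) = Mul(Add(Add(24, Mul(-1650, Pow(Add(14, 14), -1))), 26113), 147443) = Mul(Add(Add(24, Mul(-1650, Pow(28, -1))), 26113), 147443) = Mul(Add(Add(24, Mul(-1650, Rational(1, 28))), 26113), 147443) = Mul(Add(Add(24, Rational(-825, 14)), 26113), 147443) = Mul(Add(Rational(-489, 14), 26113), 147443) = Mul(Rational(365093, 14), 147443) = Rational(53830407199, 14)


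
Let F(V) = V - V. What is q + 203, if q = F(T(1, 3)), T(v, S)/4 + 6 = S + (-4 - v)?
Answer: 203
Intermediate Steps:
T(v, S) = -40 - 4*v + 4*S (T(v, S) = -24 + 4*(S + (-4 - v)) = -24 + 4*(-4 + S - v) = -24 + (-16 - 4*v + 4*S) = -40 - 4*v + 4*S)
F(V) = 0
q = 0
q + 203 = 0 + 203 = 203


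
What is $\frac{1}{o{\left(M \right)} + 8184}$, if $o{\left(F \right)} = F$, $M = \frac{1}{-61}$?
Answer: $\frac{61}{499223} \approx 0.00012219$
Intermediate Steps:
$M = - \frac{1}{61} \approx -0.016393$
$\frac{1}{o{\left(M \right)} + 8184} = \frac{1}{- \frac{1}{61} + 8184} = \frac{1}{\frac{499223}{61}} = \frac{61}{499223}$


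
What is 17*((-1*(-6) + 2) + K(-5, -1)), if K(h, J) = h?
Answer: 51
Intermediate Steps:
17*((-1*(-6) + 2) + K(-5, -1)) = 17*((-1*(-6) + 2) - 5) = 17*((6 + 2) - 5) = 17*(8 - 5) = 17*3 = 51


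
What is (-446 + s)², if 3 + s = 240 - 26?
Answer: 55225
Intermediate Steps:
s = 211 (s = -3 + (240 - 26) = -3 + 214 = 211)
(-446 + s)² = (-446 + 211)² = (-235)² = 55225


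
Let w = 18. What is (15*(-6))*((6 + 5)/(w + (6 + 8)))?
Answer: -495/16 ≈ -30.938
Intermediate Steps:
(15*(-6))*((6 + 5)/(w + (6 + 8))) = (15*(-6))*((6 + 5)/(18 + (6 + 8))) = -990/(18 + 14) = -990/32 = -90*11/32 = -495/16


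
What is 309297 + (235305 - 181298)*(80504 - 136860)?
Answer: -3043309195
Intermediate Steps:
309297 + (235305 - 181298)*(80504 - 136860) = 309297 + 54007*(-56356) = 309297 - 3043618492 = -3043309195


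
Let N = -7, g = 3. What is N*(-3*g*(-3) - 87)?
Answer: 420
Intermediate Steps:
N*(-3*g*(-3) - 87) = -7*(-3*3*(-3) - 87) = -7*(-9*(-3) - 87) = -7*(27 - 87) = -7*(-60) = 420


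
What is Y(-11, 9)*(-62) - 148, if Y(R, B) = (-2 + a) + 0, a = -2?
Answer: 100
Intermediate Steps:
Y(R, B) = -4 (Y(R, B) = (-2 - 2) + 0 = -4 + 0 = -4)
Y(-11, 9)*(-62) - 148 = -4*(-62) - 148 = 248 - 148 = 100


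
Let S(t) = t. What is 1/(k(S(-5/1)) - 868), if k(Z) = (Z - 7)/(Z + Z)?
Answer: -5/4334 ≈ -0.0011537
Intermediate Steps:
k(Z) = (-7 + Z)/(2*Z) (k(Z) = (-7 + Z)/((2*Z)) = (-7 + Z)*(1/(2*Z)) = (-7 + Z)/(2*Z))
1/(k(S(-5/1)) - 868) = 1/((-7 - 5/1)/(2*((-5/1))) - 868) = 1/((-7 - 5*1)/(2*((-5*1))) - 868) = 1/((1/2)*(-7 - 5)/(-5) - 868) = 1/((1/2)*(-1/5)*(-12) - 868) = 1/(6/5 - 868) = 1/(-4334/5) = -5/4334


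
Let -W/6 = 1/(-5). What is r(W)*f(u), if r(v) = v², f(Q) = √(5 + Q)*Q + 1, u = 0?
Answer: 36/25 ≈ 1.4400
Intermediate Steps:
W = 6/5 (W = -6/(-5) = -6*(-⅕) = 6/5 ≈ 1.2000)
f(Q) = 1 + Q*√(5 + Q) (f(Q) = Q*√(5 + Q) + 1 = 1 + Q*√(5 + Q))
r(W)*f(u) = (6/5)²*(1 + 0*√(5 + 0)) = 36*(1 + 0*√5)/25 = 36*(1 + 0)/25 = (36/25)*1 = 36/25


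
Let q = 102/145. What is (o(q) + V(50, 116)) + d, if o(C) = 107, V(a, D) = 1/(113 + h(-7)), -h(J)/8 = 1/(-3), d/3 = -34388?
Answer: -35760776/347 ≈ -1.0306e+5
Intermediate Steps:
d = -103164 (d = 3*(-34388) = -103164)
h(J) = 8/3 (h(J) = -8/(-3) = -8*(-⅓) = 8/3)
V(a, D) = 3/347 (V(a, D) = 1/(113 + 8/3) = 1/(347/3) = 3/347)
q = 102/145 (q = 102*(1/145) = 102/145 ≈ 0.70345)
(o(q) + V(50, 116)) + d = (107 + 3/347) - 103164 = 37132/347 - 103164 = -35760776/347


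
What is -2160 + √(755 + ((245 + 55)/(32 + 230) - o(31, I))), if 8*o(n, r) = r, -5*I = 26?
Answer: -2160 + √1298735965/1310 ≈ -2132.5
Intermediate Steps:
I = -26/5 (I = -⅕*26 = -26/5 ≈ -5.2000)
o(n, r) = r/8
-2160 + √(755 + ((245 + 55)/(32 + 230) - o(31, I))) = -2160 + √(755 + ((245 + 55)/(32 + 230) - (-26)/(8*5))) = -2160 + √(755 + (300/262 - 1*(-13/20))) = -2160 + √(755 + (300*(1/262) + 13/20)) = -2160 + √(755 + (150/131 + 13/20)) = -2160 + √(755 + 4703/2620) = -2160 + √(1982803/2620) = -2160 + √1298735965/1310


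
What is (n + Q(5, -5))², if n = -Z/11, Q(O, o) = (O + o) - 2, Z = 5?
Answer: 729/121 ≈ 6.0248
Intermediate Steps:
Q(O, o) = -2 + O + o
n = -5/11 ≈ -0.45455
(n + Q(5, -5))² = (-5/11 + (-2 + 5 - 5))² = (-5/11 - 2)² = (-27/11)² = 729/121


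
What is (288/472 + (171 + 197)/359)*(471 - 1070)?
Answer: -20746964/21181 ≈ -979.51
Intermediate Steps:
(288/472 + (171 + 197)/359)*(471 - 1070) = (288*(1/472) + 368*(1/359))*(-599) = (36/59 + 368/359)*(-599) = (34636/21181)*(-599) = -20746964/21181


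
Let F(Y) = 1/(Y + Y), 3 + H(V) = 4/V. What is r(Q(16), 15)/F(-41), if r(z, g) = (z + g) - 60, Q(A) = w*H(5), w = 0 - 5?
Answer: 2788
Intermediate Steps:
H(V) = -3 + 4/V
w = -5
F(Y) = 1/(2*Y)
Q(A) = 11 (Q(A) = -5*(-3 + 4/5) = -5*(-3 + 4*(⅕)) = -5*(-3 + ⅘) = -5*(-11/5) = 11)
r(z, g) = -60 + g + z (r(z, g) = (g + z) - 60 = -60 + g + z)
r(Q(16), 15)/F(-41) = (-60 + 15 + 11)/(((½)/(-41))) = -34/((½)*(-1/41)) = -34/(-1/82) = -34*(-82) = 2788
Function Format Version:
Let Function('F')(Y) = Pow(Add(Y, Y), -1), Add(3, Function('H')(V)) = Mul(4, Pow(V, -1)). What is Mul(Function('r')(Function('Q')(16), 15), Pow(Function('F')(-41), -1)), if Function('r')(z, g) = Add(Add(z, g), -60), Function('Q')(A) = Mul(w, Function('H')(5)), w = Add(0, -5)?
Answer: 2788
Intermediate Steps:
Function('H')(V) = Add(-3, Mul(4, Pow(V, -1)))
w = -5
Function('F')(Y) = Mul(Rational(1, 2), Pow(Y, -1)) (Function('F')(Y) = Pow(Mul(2, Y), -1) = Mul(Rational(1, 2), Pow(Y, -1)))
Function('Q')(A) = 11 (Function('Q')(A) = Mul(-5, Add(-3, Mul(4, Pow(5, -1)))) = Mul(-5, Add(-3, Mul(4, Rational(1, 5)))) = Mul(-5, Add(-3, Rational(4, 5))) = Mul(-5, Rational(-11, 5)) = 11)
Function('r')(z, g) = Add(-60, g, z) (Function('r')(z, g) = Add(Add(g, z), -60) = Add(-60, g, z))
Mul(Function('r')(Function('Q')(16), 15), Pow(Function('F')(-41), -1)) = Mul(Add(-60, 15, 11), Pow(Mul(Rational(1, 2), Pow(-41, -1)), -1)) = Mul(-34, Pow(Mul(Rational(1, 2), Rational(-1, 41)), -1)) = Mul(-34, Pow(Rational(-1, 82), -1)) = Mul(-34, -82) = 2788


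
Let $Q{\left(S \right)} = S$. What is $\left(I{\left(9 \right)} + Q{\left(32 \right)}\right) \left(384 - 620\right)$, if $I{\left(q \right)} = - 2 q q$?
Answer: $30680$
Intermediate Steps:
$I{\left(q \right)} = - 2 q^{2}$
$\left(I{\left(9 \right)} + Q{\left(32 \right)}\right) \left(384 - 620\right) = \left(- 2 \cdot 9^{2} + 32\right) \left(384 - 620\right) = \left(\left(-2\right) 81 + 32\right) \left(384 - 620\right) = \left(-162 + 32\right) \left(-236\right) = \left(-130\right) \left(-236\right) = 30680$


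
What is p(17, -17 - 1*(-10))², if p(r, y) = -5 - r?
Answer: 484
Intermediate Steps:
p(17, -17 - 1*(-10))² = (-5 - 1*17)² = (-5 - 17)² = (-22)² = 484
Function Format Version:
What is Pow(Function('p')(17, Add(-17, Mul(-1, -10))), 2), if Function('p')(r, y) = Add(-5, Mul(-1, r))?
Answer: 484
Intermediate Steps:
Pow(Function('p')(17, Add(-17, Mul(-1, -10))), 2) = Pow(Add(-5, Mul(-1, 17)), 2) = Pow(Add(-5, -17), 2) = Pow(-22, 2) = 484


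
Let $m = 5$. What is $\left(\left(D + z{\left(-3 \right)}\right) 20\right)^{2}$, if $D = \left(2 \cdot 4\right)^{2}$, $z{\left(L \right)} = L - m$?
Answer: $1254400$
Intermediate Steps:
$z{\left(L \right)} = -5 + L$ ($z{\left(L \right)} = L - 5 = -5 + L$)
$D = 64$ ($D = 8^{2} = 64$)
$\left(\left(D + z{\left(-3 \right)}\right) 20\right)^{2} = \left(\left(64 - 8\right) 20\right)^{2} = \left(56 \cdot 20\right)^{2} = 1120^{2} = 1254400$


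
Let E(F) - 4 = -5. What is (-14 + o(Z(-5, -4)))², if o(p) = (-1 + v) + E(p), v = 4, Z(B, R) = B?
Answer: 144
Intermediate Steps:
E(F) = -1 (E(F) = 4 - 5 = -1)
o(p) = 2 (o(p) = (-1 + 4) - 1 = 3 - 1 = 2)
(-14 + o(Z(-5, -4)))² = (-14 + 2)² = (-12)² = 144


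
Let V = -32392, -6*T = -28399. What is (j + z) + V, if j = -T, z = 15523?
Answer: -129613/6 ≈ -21602.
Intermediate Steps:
T = 28399/6 (T = -⅙*(-28399) = 28399/6 ≈ 4733.2)
j = -28399/6 (j = -1*28399/6 = -28399/6 ≈ -4733.2)
(j + z) + V = (-28399/6 + 15523) - 32392 = 64739/6 - 32392 = -129613/6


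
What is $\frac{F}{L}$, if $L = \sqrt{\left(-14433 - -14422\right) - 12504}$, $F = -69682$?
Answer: $\frac{69682 i \sqrt{12515}}{12515} \approx 622.88 i$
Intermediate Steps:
$L = i \sqrt{12515}$ ($L = \sqrt{\left(-14433 + 14422\right) - 12504} = \sqrt{-11 - 12504} = \sqrt{-12515} = i \sqrt{12515} \approx 111.87 i$)
$\frac{F}{L} = - \frac{69682}{i \sqrt{12515}} = - 69682 \left(- \frac{i \sqrt{12515}}{12515}\right) = \frac{69682 i \sqrt{12515}}{12515}$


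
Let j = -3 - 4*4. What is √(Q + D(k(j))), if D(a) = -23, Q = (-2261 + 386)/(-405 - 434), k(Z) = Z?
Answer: I*√14617058/839 ≈ 4.5569*I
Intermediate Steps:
j = -19 (j = -3 - 16 = -19)
Q = 1875/839 (Q = -1875/(-839) = -1875*(-1/839) = 1875/839 ≈ 2.2348)
√(Q + D(k(j))) = √(1875/839 - 23) = √(-17422/839) = I*√14617058/839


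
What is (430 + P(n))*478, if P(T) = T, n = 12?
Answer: 211276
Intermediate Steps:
(430 + P(n))*478 = (430 + 12)*478 = 442*478 = 211276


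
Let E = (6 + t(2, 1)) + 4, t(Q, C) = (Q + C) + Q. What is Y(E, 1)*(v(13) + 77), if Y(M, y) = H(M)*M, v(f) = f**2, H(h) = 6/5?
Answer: 4428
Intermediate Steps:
H(h) = 6/5 (H(h) = 6*(1/5) = 6/5)
t(Q, C) = C + 2*Q (t(Q, C) = (C + Q) + Q = C + 2*Q)
E = 15 (E = (6 + (1 + 2*2)) + 4 = (6 + (1 + 4)) + 4 = (6 + 5) + 4 = 11 + 4 = 15)
Y(M, y) = 6*M/5
Y(E, 1)*(v(13) + 77) = ((6/5)*15)*(13**2 + 77) = 18*(169 + 77) = 18*246 = 4428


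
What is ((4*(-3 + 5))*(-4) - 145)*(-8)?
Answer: 1416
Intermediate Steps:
((4*(-3 + 5))*(-4) - 145)*(-8) = ((4*2)*(-4) - 145)*(-8) = (8*(-4) - 145)*(-8) = (-32 - 145)*(-8) = -177*(-8) = 1416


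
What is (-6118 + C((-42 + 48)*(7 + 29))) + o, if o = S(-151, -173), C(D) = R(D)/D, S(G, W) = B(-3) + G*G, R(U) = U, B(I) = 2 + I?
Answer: 16683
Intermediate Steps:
S(G, W) = -1 + G**2 (S(G, W) = (2 - 3) + G*G = -1 + G**2)
C(D) = 1 (C(D) = D/D = 1)
o = 22800 (o = -1 + (-151)**2 = -1 + 22801 = 22800)
(-6118 + C((-42 + 48)*(7 + 29))) + o = (-6118 + 1) + 22800 = -6117 + 22800 = 16683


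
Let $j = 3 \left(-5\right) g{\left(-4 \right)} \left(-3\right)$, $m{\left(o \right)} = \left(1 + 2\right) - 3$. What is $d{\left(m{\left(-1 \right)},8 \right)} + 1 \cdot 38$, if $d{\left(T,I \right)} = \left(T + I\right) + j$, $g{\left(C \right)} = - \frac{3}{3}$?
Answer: $1$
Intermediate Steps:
$m{\left(o \right)} = 0$ ($m{\left(o \right)} = 3 - 3 = 0$)
$g{\left(C \right)} = -1$ ($g{\left(C \right)} = \left(-3\right) \frac{1}{3} = -1$)
$j = -45$ ($j = 3 \left(-5\right) \left(-1\right) \left(-3\right) = \left(-15\right) \left(-1\right) \left(-3\right) = 15 \left(-3\right) = -45$)
$d{\left(T,I \right)} = -45 + I + T$ ($d{\left(T,I \right)} = \left(T + I\right) - 45 = \left(I + T\right) - 45 = -45 + I + T$)
$d{\left(m{\left(-1 \right)},8 \right)} + 1 \cdot 38 = \left(-45 + 8 + 0\right) + 1 \cdot 38 = -37 + 38 = 1$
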